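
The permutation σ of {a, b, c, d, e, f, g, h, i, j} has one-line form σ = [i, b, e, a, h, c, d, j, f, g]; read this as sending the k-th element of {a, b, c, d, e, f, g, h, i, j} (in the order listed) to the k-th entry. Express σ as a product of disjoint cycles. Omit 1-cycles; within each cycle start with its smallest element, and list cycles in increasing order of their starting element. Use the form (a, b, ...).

Start at a and follow images: a → i → f → c → e → h → j → g → d → a, giving the cycle (a, i, f, c, e, h, j, g, d).
Continuing from each remaining unvisited element yields (a, i, f, c, e, h, j, g, d).

(a, i, f, c, e, h, j, g, d)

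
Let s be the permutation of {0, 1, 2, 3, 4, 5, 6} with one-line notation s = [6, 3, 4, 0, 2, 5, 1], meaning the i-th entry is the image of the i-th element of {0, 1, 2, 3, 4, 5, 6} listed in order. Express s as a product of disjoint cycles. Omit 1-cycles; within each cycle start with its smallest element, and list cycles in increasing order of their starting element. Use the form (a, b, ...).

(0, 6, 1, 3)(2, 4)

Start at 0 and follow images: 0 → 6 → 1 → 3 → 0, giving the cycle (0, 6, 1, 3).
Continuing from each remaining unvisited element yields (0, 6, 1, 3)(2, 4).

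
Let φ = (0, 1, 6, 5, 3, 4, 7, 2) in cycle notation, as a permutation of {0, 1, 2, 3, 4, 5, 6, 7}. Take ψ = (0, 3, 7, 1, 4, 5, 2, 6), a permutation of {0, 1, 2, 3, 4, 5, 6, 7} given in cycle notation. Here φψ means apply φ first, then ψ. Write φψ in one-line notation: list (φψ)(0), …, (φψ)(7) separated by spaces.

4 0 3 5 1 7 2 6

(φψ)(x) = ψ(φ(x)). Computing each image: ψ(φ(0)) = ψ(1) = 4, ψ(φ(1)) = ψ(6) = 0, ψ(φ(2)) = ψ(0) = 3, ψ(φ(3)) = ψ(4) = 5, ψ(φ(4)) = ψ(7) = 1, ψ(φ(5)) = ψ(3) = 7, ψ(φ(6)) = ψ(5) = 2, ψ(φ(7)) = ψ(2) = 6.
Hence φψ = [4 0 3 5 1 7 2 6].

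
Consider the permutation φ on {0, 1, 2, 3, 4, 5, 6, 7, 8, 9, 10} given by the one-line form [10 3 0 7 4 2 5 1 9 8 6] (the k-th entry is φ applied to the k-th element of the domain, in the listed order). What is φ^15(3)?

3

Tracing 3 → 7 → … returns to 3 after 3 steps, so 3 lies in a 3-cycle (1, 3, 7).
Since the cycle has length 3, φ^15 acts on it the same as φ^0 (15 mod 3 = 0).
So φ^15(3) = 3.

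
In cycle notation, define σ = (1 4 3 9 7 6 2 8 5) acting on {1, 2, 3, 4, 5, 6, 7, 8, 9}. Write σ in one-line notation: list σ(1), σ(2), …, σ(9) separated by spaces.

4 8 9 3 1 2 6 5 7

Each element maps to the next entry in its cycle (wrapping to the front): 1→4, 2→8, 3→9, 4→3, 5→1, 6→2, 7→6, 8→5, 9→7.
So the one-line form is 4 8 9 3 1 2 6 5 7.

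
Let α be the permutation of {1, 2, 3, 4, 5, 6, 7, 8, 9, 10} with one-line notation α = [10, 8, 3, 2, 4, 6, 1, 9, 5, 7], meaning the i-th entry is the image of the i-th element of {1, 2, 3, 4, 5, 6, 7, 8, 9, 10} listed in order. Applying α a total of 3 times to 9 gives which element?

2

Tracing 9 → 5 → … returns to 9 after 5 steps, so 9 lies in a 5-cycle (2 8 9 5 4).
Stepping 3 places around the cycle: 9 → 5 → 4 → 2.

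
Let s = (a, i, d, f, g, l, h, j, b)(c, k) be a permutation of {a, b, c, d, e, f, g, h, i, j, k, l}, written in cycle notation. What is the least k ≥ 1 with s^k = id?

18

The cycle type of s is (9, 2, 1).
The order is lcm(9, 2) = 18.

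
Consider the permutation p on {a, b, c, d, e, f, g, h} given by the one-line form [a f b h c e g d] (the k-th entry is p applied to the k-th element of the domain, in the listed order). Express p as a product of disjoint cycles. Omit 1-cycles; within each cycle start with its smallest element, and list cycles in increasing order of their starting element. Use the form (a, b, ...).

From b: b → f → e → c → b, closing the cycle (b, f, e, c).
Continuing from each remaining unvisited element yields (b, f, e, c)(d, h).

(b, f, e, c)(d, h)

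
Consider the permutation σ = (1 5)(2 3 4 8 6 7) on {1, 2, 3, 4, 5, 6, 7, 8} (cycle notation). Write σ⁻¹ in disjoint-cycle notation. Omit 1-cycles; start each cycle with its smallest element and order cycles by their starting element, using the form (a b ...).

Inverting a permutation written in cycle notation just reverses the order within every cycle.
After reversing and putting each cycle's least element first, σ⁻¹ = (1 5)(2 7 6 8 4 3).

(1 5)(2 7 6 8 4 3)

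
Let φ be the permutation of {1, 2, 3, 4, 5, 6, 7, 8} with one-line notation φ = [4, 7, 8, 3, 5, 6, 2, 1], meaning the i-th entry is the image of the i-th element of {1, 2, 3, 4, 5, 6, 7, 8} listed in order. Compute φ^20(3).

Tracing 3 → 8 → … returns to 3 after 4 steps, so 3 lies in a 4-cycle (1, 4, 3, 8).
On a 4-cycle, φ^4 is the identity, so φ^20 = φ^0 there (20 ≡ 0 mod 4).
So φ^20(3) = 3.

3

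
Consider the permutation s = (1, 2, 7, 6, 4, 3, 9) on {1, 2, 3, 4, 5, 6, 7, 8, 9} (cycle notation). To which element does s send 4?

3

4 appears in (1, 2, 7, 6, 4, 3, 9); the next entry (wrapping around) is 3.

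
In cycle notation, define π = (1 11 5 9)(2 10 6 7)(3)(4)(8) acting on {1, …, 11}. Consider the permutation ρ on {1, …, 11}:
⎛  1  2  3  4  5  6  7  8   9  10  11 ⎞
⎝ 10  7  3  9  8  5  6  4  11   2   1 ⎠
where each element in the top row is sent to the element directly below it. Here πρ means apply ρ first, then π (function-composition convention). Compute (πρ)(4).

(πρ)(4) = π(ρ(4)). ρ(4) = 9, then π(9) = 1. So (πρ)(4) = 1.

1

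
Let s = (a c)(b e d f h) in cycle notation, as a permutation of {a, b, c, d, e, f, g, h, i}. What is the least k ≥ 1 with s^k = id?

The cycle type of s is (5, 2, 1, 1).
The order is lcm(5, 2) = 10.

10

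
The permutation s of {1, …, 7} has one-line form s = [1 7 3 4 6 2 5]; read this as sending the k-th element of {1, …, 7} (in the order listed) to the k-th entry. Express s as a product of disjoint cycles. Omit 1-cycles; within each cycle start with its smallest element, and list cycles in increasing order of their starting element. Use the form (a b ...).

(2 7 5 6)

Start at 2 and follow images: 2 → 7 → 5 → 6 → 2, giving the cycle (2 7 5 6).
Continuing from each remaining unvisited element yields (2 7 5 6).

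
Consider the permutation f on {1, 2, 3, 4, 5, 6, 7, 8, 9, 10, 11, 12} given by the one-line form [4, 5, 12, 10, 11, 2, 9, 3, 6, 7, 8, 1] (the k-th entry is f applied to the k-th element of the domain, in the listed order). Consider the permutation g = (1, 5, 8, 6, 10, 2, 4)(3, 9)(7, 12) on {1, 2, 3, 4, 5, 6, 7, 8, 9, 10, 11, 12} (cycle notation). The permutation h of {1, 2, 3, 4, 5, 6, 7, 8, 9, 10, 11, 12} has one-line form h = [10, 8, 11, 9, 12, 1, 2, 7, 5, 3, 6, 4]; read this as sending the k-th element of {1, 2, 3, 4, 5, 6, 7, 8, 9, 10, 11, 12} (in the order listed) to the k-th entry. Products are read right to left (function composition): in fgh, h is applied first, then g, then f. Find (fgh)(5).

9

Chase 5: h(5) = 12; g(12) = 7; f(7) = 9. Hence (fgh)(5) = 9.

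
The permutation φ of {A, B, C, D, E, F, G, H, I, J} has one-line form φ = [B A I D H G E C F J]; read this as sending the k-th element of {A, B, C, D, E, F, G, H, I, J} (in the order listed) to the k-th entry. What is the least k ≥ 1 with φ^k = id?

6

The disjoint-cycle form of φ has cycle lengths 6, 2, 1, 1.
The order is lcm(6, 2) = 6.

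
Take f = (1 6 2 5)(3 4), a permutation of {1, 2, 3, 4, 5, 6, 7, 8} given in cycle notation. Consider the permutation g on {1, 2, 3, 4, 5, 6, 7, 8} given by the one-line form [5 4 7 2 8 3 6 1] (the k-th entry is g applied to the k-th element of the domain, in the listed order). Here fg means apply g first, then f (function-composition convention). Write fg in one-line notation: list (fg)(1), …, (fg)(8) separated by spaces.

1 3 7 5 8 4 2 6

(fg)(x) = f(g(x)). Computing each image: f(g(1)) = f(5) = 1, f(g(2)) = f(4) = 3, f(g(3)) = f(7) = 7, f(g(4)) = f(2) = 5, f(g(5)) = f(8) = 8, f(g(6)) = f(3) = 4, f(g(7)) = f(6) = 2, f(g(8)) = f(1) = 6.
Hence fg = [1 3 7 5 8 4 2 6].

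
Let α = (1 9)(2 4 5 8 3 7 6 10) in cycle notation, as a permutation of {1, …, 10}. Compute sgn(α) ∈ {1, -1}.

1

The cycle lengths are 8, 2.
A cycle of length ℓ contributes ℓ−1 transpositions, so α is a product of 7 + 1 = 8 transpositions — even.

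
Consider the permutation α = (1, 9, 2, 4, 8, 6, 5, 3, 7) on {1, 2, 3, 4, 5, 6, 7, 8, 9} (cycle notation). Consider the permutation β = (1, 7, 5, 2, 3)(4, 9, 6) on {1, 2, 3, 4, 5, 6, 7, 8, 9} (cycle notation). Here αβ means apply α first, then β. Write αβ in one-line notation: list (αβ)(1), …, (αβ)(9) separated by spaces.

6 9 5 8 1 2 7 4 3

Chase each element through α then β: 1 → 9 → 6; 2 → 4 → 9; 3 → 7 → 5; 4 → 8 → 8; 5 → 3 → 1; 6 → 5 → 2; 7 → 1 → 7; 8 → 6 → 4; 9 → 2 → 3.
Collecting the images, αβ = [6 9 5 8 1 2 7 4 3].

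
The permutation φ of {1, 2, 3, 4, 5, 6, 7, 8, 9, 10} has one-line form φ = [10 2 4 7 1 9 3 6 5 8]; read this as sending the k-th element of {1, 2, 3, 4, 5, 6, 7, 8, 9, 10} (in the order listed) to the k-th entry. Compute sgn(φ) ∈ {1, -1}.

In disjoint-cycle form the cycle lengths are 6, 3, 1.
A cycle of length ℓ contributes ℓ−1 transpositions, so φ is a product of 5 + 2 = 7 transpositions — odd.

-1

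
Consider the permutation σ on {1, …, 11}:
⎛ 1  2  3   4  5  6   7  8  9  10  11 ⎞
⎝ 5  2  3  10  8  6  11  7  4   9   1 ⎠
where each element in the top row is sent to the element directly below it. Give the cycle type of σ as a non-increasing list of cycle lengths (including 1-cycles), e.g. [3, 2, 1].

[5, 3, 1, 1, 1]

The disjoint cycles are (1 5 8 7 11)(2)(3)(4 10 9)(6), with lengths 5, 3, 1, 1, 1 in non-increasing order.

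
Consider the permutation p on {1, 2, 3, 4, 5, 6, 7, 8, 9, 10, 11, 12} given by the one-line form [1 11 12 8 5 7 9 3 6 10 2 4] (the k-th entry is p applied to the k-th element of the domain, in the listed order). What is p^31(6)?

7

Tracing 6 → 7 → … returns to 6 after 3 steps, so 6 lies in a 3-cycle (6, 7, 9).
Since the cycle has length 3, p^31 acts on it the same as p^1 (31 mod 3 = 1).
Stepping 1 place around the cycle: 6 → 7.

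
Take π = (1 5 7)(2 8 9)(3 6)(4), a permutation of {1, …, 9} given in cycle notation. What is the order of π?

6

The cycle type of π is (3, 3, 2, 1).
The order is lcm(3, 3, 2) = 6.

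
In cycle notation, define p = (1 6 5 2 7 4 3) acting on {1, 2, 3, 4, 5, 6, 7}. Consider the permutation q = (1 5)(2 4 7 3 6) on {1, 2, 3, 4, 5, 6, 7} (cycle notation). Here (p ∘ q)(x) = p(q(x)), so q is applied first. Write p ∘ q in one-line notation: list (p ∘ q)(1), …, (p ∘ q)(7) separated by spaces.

2 3 5 4 6 7 1

For each element, apply q then p: 1 → 5 → 2; 2 → 4 → 3; 3 → 6 → 5; 4 → 7 → 4; 5 → 1 → 6; 6 → 2 → 7; 7 → 3 → 1.
So p ∘ q in one-line form is 2 3 5 4 6 7 1.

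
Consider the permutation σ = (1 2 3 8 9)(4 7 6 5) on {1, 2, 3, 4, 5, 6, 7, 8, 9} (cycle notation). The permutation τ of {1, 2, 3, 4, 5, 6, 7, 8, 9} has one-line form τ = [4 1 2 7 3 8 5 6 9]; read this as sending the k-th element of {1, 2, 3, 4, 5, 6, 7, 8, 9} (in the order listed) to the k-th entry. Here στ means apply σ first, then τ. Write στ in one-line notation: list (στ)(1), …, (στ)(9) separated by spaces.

1 2 6 5 7 3 8 9 4

Chase each element through σ then τ: 1 → 2 → 1; 2 → 3 → 2; 3 → 8 → 6; 4 → 7 → 5; 5 → 4 → 7; 6 → 5 → 3; 7 → 6 → 8; 8 → 9 → 9; 9 → 1 → 4.
So στ in one-line form is 1 2 6 5 7 3 8 9 4.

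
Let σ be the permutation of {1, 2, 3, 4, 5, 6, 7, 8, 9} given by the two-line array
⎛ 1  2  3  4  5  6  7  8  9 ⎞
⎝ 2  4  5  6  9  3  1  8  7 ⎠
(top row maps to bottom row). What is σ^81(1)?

2

Tracing 1 → 2 → … returns to 1 after 8 steps, so 1 lies in an 8-cycle (1, 2, 4, 6, 3, 5, 9, 7).
Powers repeat with period 8 on this cycle, and 81 mod 8 = 1, so σ^81(1) = σ^1(1).
Advancing 1 step from 1: 1 → 2.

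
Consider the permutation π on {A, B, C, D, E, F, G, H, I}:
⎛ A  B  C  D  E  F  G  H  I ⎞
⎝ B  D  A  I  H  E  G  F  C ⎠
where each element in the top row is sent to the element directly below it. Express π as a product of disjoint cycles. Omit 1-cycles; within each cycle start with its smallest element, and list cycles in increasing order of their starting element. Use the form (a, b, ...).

Iterating π from A gives A → B → D → I → C → A; that is the 5-cycle (A, B, D, I, C).
Repeating from the next unused element and collecting all non-trivial cycles gives (A, B, D, I, C)(E, H, F).

(A, B, D, I, C)(E, H, F)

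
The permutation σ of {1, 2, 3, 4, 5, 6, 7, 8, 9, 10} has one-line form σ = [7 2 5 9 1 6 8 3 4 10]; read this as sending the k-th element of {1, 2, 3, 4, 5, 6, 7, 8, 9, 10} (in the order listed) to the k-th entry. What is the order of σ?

10

The disjoint-cycle form of σ has cycle lengths 5, 2, 1, 1, 1.
The order is lcm(5, 2) = 10.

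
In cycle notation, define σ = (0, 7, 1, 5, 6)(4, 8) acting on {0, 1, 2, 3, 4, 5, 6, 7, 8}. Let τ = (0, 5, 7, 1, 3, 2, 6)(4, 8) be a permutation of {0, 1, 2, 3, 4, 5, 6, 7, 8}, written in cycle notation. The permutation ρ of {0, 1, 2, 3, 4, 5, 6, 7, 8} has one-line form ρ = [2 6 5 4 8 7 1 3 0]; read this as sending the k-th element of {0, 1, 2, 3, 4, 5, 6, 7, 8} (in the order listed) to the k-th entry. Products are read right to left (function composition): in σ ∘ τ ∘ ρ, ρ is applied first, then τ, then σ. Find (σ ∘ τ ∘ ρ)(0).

(σ ∘ τ ∘ ρ)(0) = σ(τ(ρ(0))). ρ(0) = 2, then τ(2) = 6, then σ(6) = 0, so the result is 0.

0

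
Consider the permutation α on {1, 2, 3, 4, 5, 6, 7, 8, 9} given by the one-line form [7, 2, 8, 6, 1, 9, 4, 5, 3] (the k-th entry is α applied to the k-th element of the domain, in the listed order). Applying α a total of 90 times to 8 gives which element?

Tracing 8 → 5 → … returns to 8 after 8 steps, so 8 lies in an 8-cycle (1, 7, 4, 6, 9, 3, 8, 5).
On an 8-cycle, α^8 is the identity, so α^90 = α^2 there (90 ≡ 2 mod 8).
Stepping 2 places around the cycle: 8 → 5 → 1.

1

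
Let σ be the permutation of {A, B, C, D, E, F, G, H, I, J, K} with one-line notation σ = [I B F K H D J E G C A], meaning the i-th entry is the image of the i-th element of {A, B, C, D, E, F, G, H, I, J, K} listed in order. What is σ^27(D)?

Tracing D → K → … returns to D after 8 steps, so D lies in an 8-cycle (A, I, G, J, C, F, D, K).
Since the cycle has length 8, σ^27 acts on it the same as σ^3 (27 mod 8 = 3).
Stepping 3 places around the cycle: D → K → A → I.

I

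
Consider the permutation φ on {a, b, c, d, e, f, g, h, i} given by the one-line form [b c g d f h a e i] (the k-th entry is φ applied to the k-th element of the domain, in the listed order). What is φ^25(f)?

h

Tracing f → h → … returns to f after 3 steps, so f lies in a 3-cycle (e f h).
On a 3-cycle, φ^3 is the identity, so φ^25 = φ^1 there (25 ≡ 1 mod 3).
Advancing 1 step from f: f → h.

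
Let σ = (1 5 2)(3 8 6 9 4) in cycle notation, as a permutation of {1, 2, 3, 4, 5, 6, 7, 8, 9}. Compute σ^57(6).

4

6 lies in the 5-cycle (3 8 6 9 4).
Since the cycle has length 5, σ^57 acts on it the same as σ^2 (57 mod 5 = 2).
Stepping 2 places around the cycle: 6 → 9 → 4.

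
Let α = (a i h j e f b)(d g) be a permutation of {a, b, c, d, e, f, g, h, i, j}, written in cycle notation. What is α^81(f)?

f lies in the 7-cycle (a i h j e f b).
Powers repeat with period 7 on this cycle, and 81 mod 7 = 4, so α^81(f) = α^4(f).
Stepping 4 places around the cycle: f → b → a → i → h.

h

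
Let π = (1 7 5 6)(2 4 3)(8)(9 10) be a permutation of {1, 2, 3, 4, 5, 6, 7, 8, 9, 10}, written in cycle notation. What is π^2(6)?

6 lies in the 4-cycle (1 7 5 6).
Stepping 2 places around the cycle: 6 → 1 → 7.

7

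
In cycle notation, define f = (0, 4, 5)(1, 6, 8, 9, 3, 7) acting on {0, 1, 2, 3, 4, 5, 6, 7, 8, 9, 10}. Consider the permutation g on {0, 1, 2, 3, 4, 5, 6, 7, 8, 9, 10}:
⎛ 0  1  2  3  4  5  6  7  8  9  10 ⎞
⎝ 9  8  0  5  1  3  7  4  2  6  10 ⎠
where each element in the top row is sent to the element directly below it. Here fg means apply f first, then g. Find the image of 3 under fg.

4

(fg)(3) = g(f(3)). f(3) = 7, then g(7) = 4. So (fg)(3) = 4.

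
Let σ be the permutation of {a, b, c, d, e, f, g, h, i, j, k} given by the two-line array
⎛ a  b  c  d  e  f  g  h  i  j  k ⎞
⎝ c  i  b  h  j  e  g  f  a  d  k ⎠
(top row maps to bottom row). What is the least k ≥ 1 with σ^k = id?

20

Decomposing into disjoint cycles gives cycle lengths 5, 4, 1, 1.
Since disjoint cycles commute, ord(σ) = lcm(5, 4) = 20.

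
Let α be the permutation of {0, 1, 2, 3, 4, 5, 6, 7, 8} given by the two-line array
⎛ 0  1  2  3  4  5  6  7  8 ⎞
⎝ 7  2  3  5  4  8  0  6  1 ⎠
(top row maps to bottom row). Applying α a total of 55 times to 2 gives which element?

2

Tracing 2 → 3 → … returns to 2 after 5 steps, so 2 lies in a 5-cycle (1, 2, 3, 5, 8).
Powers repeat with period 5 on this cycle, and 55 mod 5 = 0, so α^55(2) = α^0(2).
So α^55(2) = 2.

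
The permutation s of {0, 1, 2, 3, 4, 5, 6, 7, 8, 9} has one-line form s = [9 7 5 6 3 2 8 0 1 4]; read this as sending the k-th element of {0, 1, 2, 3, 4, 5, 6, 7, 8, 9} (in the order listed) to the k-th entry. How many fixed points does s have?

No element satisfies s(x) = x, so there are 0 fixed points.

0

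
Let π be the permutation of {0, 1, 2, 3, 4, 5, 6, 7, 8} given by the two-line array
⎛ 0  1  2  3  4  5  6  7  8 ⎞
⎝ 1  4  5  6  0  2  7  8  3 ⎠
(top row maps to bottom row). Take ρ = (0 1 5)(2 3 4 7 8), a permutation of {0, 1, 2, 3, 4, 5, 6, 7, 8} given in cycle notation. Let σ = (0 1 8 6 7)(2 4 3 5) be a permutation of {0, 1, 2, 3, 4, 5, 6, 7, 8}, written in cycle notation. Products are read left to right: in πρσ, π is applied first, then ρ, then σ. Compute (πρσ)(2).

1

Chase 2: π(2) = 5; ρ(5) = 0; σ(0) = 1. Hence (πρσ)(2) = 1.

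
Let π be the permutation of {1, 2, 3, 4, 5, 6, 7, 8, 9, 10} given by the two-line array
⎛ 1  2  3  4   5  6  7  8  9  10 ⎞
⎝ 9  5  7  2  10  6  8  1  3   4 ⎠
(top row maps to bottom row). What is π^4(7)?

Tracing 7 → 8 → … returns to 7 after 5 steps, so 7 lies in a 5-cycle (1, 9, 3, 7, 8).
Advancing 4 steps from 7: 7 → 8 → 1 → 9 → 3.

3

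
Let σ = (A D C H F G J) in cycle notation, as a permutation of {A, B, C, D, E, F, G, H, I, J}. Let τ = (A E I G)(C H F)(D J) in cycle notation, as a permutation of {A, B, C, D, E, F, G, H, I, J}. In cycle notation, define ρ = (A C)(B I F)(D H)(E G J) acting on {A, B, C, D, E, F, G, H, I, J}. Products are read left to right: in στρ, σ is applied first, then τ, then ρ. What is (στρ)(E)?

F

(στρ)(E) = ρ(τ(σ(E))). σ(E) = E, then τ(E) = I, then ρ(I) = F, so the result is F.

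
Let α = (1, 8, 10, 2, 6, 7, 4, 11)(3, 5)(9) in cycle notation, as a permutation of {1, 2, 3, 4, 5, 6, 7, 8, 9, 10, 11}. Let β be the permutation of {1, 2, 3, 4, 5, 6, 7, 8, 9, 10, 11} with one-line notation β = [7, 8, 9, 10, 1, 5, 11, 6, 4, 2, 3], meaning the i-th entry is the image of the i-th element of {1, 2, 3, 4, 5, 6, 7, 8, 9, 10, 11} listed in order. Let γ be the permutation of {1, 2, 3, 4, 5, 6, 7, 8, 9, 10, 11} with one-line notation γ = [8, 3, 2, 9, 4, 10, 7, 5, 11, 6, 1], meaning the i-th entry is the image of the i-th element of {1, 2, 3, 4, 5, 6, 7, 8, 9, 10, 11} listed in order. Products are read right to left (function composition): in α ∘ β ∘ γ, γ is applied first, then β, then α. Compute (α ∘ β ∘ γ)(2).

Chase 2: γ(2) = 3; β(3) = 9; α(9) = 9. Hence (α ∘ β ∘ γ)(2) = 9.

9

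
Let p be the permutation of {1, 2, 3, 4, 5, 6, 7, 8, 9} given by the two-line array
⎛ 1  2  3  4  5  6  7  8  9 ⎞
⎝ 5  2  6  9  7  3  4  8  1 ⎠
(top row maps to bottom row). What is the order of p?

10

Writing p as disjoint cycles, the cycle lengths are 5, 2, 1, 1.
Since disjoint cycles commute, ord(p) = lcm(5, 2) = 10.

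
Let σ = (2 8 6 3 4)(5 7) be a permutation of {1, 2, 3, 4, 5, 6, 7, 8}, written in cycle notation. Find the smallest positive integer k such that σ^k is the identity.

The cycle type of σ is (5, 2, 1).
The order is lcm(5, 2) = 10.

10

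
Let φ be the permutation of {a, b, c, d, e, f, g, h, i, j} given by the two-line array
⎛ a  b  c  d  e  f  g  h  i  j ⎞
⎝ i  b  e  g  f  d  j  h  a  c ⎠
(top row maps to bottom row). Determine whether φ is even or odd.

In disjoint-cycle form the cycle lengths are 6, 2, 1, 1.
A cycle of length ℓ contributes ℓ−1 transpositions, so φ is a product of 5 + 1 = 6 transpositions — even.

even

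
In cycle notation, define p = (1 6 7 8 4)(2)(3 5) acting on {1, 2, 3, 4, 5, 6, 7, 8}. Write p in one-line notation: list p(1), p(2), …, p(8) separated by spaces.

6 2 5 1 3 7 8 4

Image by image: 1↦6, 2↦2, 3↦5, 4↦1, 5↦3, 6↦7, 7↦8, 8↦4.
Listing these in domain order gives 6 2 5 1 3 7 8 4.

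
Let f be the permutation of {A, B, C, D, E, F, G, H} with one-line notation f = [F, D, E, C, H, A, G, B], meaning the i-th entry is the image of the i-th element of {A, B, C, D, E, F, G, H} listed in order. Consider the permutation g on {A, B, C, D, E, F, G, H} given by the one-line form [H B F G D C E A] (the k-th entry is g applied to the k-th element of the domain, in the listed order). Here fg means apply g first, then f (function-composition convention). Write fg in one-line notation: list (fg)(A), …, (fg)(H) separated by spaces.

B D A G C E H F

Chase each element through g then f: A → H → B; B → B → D; C → F → A; D → G → G; E → D → C; F → C → E; G → E → H; H → A → F.
So fg in one-line form is B D A G C E H F.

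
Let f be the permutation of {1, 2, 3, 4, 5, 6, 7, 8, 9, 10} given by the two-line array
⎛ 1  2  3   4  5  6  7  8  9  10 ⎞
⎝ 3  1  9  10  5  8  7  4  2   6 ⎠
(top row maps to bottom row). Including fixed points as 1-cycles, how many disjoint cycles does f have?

The cycle decomposition is (1, 3, 9, 2)(4, 10, 6, 8)(5)(7), which has 4 cycles (counting 1-cycles).

4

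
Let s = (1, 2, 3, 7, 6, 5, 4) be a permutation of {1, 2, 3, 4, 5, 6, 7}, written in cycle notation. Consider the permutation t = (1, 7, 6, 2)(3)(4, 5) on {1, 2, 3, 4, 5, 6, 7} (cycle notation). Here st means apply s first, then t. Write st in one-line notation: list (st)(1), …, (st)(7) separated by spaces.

1 3 6 7 5 4 2

Chase each element through s then t: 1 → 2 → 1; 2 → 3 → 3; 3 → 7 → 6; 4 → 1 → 7; 5 → 4 → 5; 6 → 5 → 4; 7 → 6 → 2.
Collecting the images, st = [1 3 6 7 5 4 2].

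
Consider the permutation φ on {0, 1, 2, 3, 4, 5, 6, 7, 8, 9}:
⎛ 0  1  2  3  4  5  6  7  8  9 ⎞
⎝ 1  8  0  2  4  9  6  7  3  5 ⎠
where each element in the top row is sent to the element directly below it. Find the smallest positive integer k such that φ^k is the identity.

10

Decomposing into disjoint cycles gives cycle lengths 5, 2, 1, 1, 1.
Since disjoint cycles commute, ord(φ) = lcm(5, 2) = 10.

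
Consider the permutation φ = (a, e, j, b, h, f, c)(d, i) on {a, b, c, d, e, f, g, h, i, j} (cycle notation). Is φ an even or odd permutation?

odd

The cycle lengths are 7, 2, 1.
A cycle is odd iff its length is even; φ has 1 even-length cycle, so sgn(φ) = (−1)^1 and φ is odd.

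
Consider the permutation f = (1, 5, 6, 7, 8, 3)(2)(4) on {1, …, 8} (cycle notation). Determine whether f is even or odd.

odd

The cycle lengths are 6, 1, 1.
A cycle of length ℓ contributes ℓ−1 transpositions, so f is a product of 5 transpositions — odd.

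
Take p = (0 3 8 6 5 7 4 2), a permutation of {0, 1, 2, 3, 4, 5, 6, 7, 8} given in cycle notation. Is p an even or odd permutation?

The cycle lengths are 8, 1.
A cycle of length ℓ contributes ℓ−1 transpositions, so p is a product of 7 transpositions — odd.

odd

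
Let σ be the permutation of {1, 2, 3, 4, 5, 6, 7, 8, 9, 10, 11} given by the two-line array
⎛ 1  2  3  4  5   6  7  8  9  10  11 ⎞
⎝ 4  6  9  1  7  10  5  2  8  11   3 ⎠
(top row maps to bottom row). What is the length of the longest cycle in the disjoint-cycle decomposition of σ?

Decomposing into disjoint cycles gives (1, 4)(2, 6, 10, 11, 3, 9, 8)(5, 7); the longest has length 7.

7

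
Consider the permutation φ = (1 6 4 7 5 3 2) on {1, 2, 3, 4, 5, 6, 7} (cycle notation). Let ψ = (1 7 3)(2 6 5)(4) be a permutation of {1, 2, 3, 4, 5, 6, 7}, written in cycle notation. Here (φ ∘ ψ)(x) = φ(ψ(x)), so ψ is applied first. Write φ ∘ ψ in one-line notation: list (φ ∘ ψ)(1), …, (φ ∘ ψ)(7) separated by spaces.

For each element, apply ψ then φ: 1 → 7 → 5; 2 → 6 → 4; 3 → 1 → 6; 4 → 4 → 7; 5 → 2 → 1; 6 → 5 → 3; 7 → 3 → 2.
So φ ∘ ψ in one-line form is 5 4 6 7 1 3 2.

5 4 6 7 1 3 2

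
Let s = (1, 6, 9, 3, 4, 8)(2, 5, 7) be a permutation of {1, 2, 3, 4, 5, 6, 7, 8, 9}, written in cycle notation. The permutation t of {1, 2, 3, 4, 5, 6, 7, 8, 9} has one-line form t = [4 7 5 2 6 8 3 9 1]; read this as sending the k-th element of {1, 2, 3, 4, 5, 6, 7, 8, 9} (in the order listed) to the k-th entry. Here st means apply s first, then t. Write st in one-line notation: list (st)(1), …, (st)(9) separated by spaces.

8 6 2 9 3 1 7 4 5

Chase each element through s then t: 1 → 6 → 8; 2 → 5 → 6; 3 → 4 → 2; 4 → 8 → 9; 5 → 7 → 3; 6 → 9 → 1; 7 → 2 → 7; 8 → 1 → 4; 9 → 3 → 5.
So st in one-line form is 8 6 2 9 3 1 7 4 5.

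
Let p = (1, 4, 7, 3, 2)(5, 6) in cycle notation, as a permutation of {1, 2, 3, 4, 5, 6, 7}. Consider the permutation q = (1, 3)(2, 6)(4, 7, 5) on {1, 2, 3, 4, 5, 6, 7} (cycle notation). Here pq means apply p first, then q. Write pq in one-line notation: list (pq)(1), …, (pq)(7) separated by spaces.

(pq)(x) = q(p(x)). Computing each image: q(p(1)) = q(4) = 7, q(p(2)) = q(1) = 3, q(p(3)) = q(2) = 6, q(p(4)) = q(7) = 5, q(p(5)) = q(6) = 2, q(p(6)) = q(5) = 4, q(p(7)) = q(3) = 1.
Hence pq = [7 3 6 5 2 4 1].

7 3 6 5 2 4 1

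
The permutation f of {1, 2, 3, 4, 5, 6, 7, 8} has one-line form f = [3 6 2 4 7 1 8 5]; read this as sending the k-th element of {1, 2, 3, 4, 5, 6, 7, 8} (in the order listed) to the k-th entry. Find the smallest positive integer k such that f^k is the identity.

The disjoint-cycle form of f has cycle lengths 4, 3, 1.
The order is lcm(4, 3) = 12.

12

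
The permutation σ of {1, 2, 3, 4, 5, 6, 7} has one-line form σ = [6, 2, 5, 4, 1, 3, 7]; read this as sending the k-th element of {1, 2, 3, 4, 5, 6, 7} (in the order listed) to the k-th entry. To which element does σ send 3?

5

3 is element number 3 of the domain, and entry number 3 of the one-line form is 5, so σ(3) = 5.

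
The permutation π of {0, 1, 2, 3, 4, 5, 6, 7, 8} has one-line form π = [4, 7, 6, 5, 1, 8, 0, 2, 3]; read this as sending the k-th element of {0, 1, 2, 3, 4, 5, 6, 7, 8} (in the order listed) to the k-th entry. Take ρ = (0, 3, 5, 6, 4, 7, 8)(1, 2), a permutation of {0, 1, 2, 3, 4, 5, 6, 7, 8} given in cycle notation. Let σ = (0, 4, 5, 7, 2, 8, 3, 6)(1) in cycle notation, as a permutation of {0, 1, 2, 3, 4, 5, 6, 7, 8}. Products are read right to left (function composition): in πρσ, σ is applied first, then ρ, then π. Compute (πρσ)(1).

6

(πρσ)(1) = π(ρ(σ(1))). σ(1) = 1, then ρ(1) = 2, then π(2) = 6, so the result is 6.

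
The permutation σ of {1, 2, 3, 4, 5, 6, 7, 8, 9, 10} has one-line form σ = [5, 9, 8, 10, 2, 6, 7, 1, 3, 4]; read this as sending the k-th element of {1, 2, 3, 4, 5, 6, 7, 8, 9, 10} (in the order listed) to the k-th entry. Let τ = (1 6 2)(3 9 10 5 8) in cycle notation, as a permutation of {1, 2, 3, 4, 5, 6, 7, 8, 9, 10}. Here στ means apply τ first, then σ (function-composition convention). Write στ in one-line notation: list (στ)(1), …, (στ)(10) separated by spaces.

6 5 3 10 1 9 7 8 4 2

(στ)(x) = σ(τ(x)). Computing each image: σ(τ(1)) = σ(6) = 6, σ(τ(2)) = σ(1) = 5, σ(τ(3)) = σ(9) = 3, σ(τ(4)) = σ(4) = 10, σ(τ(5)) = σ(8) = 1, σ(τ(6)) = σ(2) = 9, σ(τ(7)) = σ(7) = 7, σ(τ(8)) = σ(3) = 8, σ(τ(9)) = σ(10) = 4, σ(τ(10)) = σ(5) = 2.
Hence στ = [6 5 3 10 1 9 7 8 4 2].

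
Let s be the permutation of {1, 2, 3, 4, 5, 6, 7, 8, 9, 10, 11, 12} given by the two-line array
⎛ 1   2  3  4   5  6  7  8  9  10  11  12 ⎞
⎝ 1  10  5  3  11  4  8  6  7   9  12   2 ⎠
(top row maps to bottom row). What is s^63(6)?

Tracing 6 → 4 → … returns to 6 after 11 steps, so 6 lies in an 11-cycle (2, 10, 9, 7, 8, 6, 4, 3, 5, 11, 12).
Since the cycle has length 11, s^63 acts on it the same as s^8 (63 mod 11 = 8).
Stepping 8 places around the cycle: 6 → 4 → 3 → 5 → 11 → 12 → 2 → 10 → 9.

9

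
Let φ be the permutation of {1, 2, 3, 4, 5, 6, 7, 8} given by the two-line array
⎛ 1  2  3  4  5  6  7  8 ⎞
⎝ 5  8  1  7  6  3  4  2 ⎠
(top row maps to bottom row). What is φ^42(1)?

Tracing 1 → 5 → … returns to 1 after 4 steps, so 1 lies in a 4-cycle (1, 5, 6, 3).
Since the cycle has length 4, φ^42 acts on it the same as φ^2 (42 mod 4 = 2).
Stepping 2 places around the cycle: 1 → 5 → 6.

6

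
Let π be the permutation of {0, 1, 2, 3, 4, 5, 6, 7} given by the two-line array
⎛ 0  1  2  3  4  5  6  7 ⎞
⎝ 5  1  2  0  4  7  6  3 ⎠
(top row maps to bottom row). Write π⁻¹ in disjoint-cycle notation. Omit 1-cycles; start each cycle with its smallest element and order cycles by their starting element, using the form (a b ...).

First write π in disjoint cycles: (0 5 7 3).
The inverse reverses every cycle; in canonical form, π⁻¹ = (0 3 7 5).

(0 3 7 5)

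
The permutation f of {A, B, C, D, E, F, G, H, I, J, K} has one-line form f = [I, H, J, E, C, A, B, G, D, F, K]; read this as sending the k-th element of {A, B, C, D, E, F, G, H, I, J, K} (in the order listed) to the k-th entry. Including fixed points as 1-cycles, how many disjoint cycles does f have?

3

The cycle decomposition is (A, I, D, E, C, J, F)(B, H, G)(K), which has 3 cycles (counting 1-cycles).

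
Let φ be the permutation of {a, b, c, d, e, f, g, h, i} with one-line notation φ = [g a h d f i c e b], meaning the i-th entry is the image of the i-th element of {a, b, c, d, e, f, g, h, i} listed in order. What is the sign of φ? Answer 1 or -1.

-1

In disjoint-cycle form the cycle lengths are 8, 1.
A cycle of length ℓ contributes ℓ−1 transpositions, so φ is a product of 7 transpositions — odd.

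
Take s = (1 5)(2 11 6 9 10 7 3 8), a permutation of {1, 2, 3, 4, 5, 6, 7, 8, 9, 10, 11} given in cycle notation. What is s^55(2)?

8

2 lies in the 8-cycle (2 11 6 9 10 7 3 8).
On an 8-cycle, s^8 is the identity, so s^55 = s^7 there (55 ≡ 7 mod 8).
Advancing 7 steps from 2: 2 → 11 → 6 → 9 → 10 → 7 → 3 → 8.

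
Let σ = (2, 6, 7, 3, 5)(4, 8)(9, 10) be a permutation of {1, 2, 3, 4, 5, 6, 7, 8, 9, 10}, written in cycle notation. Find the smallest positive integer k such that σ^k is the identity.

10

The disjoint cycles have lengths 5, 2, 2, 1.
The order is lcm(5, 2, 2) = 10.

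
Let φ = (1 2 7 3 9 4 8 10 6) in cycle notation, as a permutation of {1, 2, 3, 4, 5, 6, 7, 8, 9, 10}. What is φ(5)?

5

5 does not appear in any cycle of φ, so it is a fixed point: φ(5) = 5.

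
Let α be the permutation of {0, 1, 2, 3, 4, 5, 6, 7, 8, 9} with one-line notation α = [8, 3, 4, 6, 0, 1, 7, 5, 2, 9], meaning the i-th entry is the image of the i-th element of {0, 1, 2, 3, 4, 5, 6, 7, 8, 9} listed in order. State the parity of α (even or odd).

odd

In disjoint-cycle form the cycle lengths are 5, 4, 1.
A cycle is odd iff its length is even; α has 1 even-length cycle, so sgn(α) = (−1)^1 and α is odd.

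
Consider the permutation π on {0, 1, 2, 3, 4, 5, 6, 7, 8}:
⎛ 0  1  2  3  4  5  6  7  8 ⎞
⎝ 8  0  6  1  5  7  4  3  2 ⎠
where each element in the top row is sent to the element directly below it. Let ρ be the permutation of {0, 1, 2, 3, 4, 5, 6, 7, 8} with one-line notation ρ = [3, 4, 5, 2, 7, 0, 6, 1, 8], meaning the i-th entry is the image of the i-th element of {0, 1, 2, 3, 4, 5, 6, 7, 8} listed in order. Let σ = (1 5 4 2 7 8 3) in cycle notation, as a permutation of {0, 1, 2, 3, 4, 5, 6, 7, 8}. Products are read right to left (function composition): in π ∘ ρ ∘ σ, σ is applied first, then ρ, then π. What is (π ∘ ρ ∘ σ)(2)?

0

Apply the permutations in order: σ(2) = 7, then ρ(7) = 1, then π(1) = 0. So (π ∘ ρ ∘ σ)(2) = 0.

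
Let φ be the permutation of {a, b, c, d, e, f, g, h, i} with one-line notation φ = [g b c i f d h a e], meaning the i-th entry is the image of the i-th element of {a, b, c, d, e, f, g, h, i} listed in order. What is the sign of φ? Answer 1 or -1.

In disjoint-cycle form the cycle lengths are 4, 3, 1, 1.
A cycle is odd iff its length is even; φ has 1 even-length cycle, so sgn(φ) = (−1)^1 and φ is odd.

-1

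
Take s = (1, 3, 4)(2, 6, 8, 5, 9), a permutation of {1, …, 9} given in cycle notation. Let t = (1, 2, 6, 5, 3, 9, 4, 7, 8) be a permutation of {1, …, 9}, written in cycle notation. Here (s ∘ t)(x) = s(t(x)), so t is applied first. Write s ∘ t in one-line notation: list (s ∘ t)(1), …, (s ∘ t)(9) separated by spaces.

Chase each element through t then s: 1 → 2 → 6; 2 → 6 → 8; 3 → 9 → 2; 4 → 7 → 7; 5 → 3 → 4; 6 → 5 → 9; 7 → 8 → 5; 8 → 1 → 3; 9 → 4 → 1.
So s ∘ t in one-line form is 6 8 2 7 4 9 5 3 1.

6 8 2 7 4 9 5 3 1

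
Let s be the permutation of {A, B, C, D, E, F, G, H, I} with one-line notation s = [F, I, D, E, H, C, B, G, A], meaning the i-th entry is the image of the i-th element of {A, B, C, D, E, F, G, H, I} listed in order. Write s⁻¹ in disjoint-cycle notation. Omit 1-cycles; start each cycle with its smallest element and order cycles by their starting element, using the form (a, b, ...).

The cycle decomposition of s is (A, F, C, D, E, H, G, B, I).
The inverse reverses every cycle; in canonical form, s⁻¹ = (A, I, B, G, H, E, D, C, F).

(A, I, B, G, H, E, D, C, F)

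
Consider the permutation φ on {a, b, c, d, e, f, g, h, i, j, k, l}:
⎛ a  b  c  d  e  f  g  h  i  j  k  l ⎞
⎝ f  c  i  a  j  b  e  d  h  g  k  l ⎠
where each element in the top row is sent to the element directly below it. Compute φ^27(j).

Tracing j → g → … returns to j after 3 steps, so j lies in a 3-cycle (e, j, g).
On a 3-cycle, φ^3 is the identity, so φ^27 = φ^0 there (27 ≡ 0 mod 3).
So φ^27(j) = j.

j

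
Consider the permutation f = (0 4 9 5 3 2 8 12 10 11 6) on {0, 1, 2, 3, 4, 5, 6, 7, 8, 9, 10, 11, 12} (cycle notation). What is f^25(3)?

12

3 lies in the 11-cycle (0 4 9 5 3 2 8 12 10 11 6).
Since the cycle has length 11, f^25 acts on it the same as f^3 (25 mod 11 = 3).
Stepping 3 places around the cycle: 3 → 2 → 8 → 12.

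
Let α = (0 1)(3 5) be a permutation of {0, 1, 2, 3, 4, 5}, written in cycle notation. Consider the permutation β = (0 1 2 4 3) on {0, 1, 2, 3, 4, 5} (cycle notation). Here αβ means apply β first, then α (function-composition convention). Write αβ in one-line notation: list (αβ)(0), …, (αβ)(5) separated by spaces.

0 2 4 1 5 3

Chase each element through β then α: 0 → 1 → 0; 1 → 2 → 2; 2 → 4 → 4; 3 → 0 → 1; 4 → 3 → 5; 5 → 5 → 3.
So αβ in one-line form is 0 2 4 1 5 3.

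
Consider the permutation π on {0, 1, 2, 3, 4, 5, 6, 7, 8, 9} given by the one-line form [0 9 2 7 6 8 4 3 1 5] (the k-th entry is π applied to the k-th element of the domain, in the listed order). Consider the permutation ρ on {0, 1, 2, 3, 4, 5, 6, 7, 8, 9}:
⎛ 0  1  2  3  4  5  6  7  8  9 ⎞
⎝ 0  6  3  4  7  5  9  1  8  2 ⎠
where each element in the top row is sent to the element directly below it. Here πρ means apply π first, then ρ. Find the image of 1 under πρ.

First apply π: π(1) = 9, then ρ(9) = 2. Thus (πρ)(1) = 2.

2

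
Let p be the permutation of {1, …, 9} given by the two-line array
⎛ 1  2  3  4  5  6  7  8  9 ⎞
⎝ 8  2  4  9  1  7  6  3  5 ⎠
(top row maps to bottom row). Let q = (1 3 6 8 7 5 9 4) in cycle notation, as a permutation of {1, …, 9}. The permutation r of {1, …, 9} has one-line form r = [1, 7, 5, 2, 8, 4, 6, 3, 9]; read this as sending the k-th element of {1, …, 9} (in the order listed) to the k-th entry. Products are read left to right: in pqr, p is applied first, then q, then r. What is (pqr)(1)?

6

Apply the permutations in order: p(1) = 8, then q(8) = 7, then r(7) = 6. So (pqr)(1) = 6.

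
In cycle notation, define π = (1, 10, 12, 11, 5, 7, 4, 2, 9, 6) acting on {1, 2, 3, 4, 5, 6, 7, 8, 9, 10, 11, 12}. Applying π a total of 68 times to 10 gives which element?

10 lies in the 10-cycle (1, 10, 12, 11, 5, 7, 4, 2, 9, 6).
Since the cycle has length 10, π^68 acts on it the same as π^8 (68 mod 10 = 8).
Stepping 8 places around the cycle: 10 → 12 → 11 → 5 → 7 → 4 → 2 → 9 → 6.

6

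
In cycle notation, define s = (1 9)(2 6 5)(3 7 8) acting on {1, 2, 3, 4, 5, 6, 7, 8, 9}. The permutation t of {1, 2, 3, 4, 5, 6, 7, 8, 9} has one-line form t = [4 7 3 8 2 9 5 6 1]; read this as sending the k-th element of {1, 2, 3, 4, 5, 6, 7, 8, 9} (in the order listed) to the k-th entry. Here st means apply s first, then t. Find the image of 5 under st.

First apply s: s(5) = 2, then t(2) = 7. Thus (st)(5) = 7.

7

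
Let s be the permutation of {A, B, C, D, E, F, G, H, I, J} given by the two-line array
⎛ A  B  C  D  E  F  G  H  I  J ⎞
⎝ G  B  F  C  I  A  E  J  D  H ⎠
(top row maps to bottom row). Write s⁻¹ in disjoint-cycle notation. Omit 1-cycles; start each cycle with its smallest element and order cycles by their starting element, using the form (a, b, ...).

(A, F, C, D, I, E, G)(H, J)

The cycle decomposition of s is (A, G, E, I, D, C, F)(H, J).
The inverse reverses every cycle; in canonical form, s⁻¹ = (A, F, C, D, I, E, G)(H, J).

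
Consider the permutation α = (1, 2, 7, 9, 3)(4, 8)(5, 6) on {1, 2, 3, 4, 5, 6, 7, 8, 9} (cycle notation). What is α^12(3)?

3 lies in the 5-cycle (1, 2, 7, 9, 3).
Since the cycle has length 5, α^12 acts on it the same as α^2 (12 mod 5 = 2).
Stepping 2 places around the cycle: 3 → 1 → 2.

2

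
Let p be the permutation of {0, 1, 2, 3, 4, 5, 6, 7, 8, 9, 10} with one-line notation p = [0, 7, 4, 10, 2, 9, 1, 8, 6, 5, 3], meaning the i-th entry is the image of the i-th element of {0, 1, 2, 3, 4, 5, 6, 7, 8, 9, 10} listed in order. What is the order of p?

4

Decomposing into disjoint cycles gives cycle lengths 4, 2, 2, 2, 1.
Since disjoint cycles commute, ord(p) = lcm(4, 2, 2, 2) = 4.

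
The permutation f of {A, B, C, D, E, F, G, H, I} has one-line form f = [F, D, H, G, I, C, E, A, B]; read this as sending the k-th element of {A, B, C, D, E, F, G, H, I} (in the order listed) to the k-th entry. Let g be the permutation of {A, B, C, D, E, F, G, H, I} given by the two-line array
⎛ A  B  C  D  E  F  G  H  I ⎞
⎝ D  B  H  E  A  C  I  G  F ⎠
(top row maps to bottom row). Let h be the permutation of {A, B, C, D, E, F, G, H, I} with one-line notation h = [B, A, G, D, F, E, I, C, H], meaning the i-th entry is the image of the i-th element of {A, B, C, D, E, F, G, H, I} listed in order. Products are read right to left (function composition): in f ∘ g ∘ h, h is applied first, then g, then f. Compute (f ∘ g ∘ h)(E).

Chase E: h(E) = F; g(F) = C; f(C) = H. Hence (f ∘ g ∘ h)(E) = H.

H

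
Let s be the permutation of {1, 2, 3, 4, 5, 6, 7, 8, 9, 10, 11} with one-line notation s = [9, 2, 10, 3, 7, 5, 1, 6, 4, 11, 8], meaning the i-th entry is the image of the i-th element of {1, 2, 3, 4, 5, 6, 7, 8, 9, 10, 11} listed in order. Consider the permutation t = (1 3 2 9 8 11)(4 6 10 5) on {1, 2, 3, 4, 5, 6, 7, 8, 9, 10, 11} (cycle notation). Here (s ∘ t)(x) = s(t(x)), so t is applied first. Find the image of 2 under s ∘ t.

4

(s ∘ t)(2) = s(t(2)). t(2) = 9, then s(9) = 4. So (s ∘ t)(2) = 4.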